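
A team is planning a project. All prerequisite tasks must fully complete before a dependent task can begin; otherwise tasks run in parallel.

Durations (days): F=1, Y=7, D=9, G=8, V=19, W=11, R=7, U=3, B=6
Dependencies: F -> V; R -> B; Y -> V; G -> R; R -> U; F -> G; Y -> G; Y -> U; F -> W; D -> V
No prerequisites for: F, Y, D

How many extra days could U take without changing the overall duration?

3

Critical path: Y→G→R→B = 7+8+7+6 = 28, so the finish is 28 days.
The longest chain containing U totals 25 days.
Slack of U = 25 − 22 = 3 days.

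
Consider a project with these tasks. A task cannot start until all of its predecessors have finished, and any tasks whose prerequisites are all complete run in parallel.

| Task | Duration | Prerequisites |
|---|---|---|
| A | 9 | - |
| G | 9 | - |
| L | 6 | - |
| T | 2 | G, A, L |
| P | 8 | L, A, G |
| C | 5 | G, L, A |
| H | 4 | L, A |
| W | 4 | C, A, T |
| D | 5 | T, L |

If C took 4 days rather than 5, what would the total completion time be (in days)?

Baseline: A→C→W = 9+5+4 = 18 → 18 days.
Since C is critical, the -1 change carries straight to that chain (now 17 days).
The binding chain switches to A→P = 9+8 = 17; finish 17 days.

17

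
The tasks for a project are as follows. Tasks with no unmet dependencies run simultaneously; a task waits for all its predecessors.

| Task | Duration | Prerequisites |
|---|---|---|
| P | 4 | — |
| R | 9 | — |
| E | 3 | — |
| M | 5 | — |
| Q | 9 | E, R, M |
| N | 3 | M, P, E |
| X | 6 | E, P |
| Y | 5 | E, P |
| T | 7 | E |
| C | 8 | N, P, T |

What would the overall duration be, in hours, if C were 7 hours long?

18

The binding path is E→T→C = 3+7+8 = 18; finish at 18 hours.
C is on the critical path; changing it to 7 makes that path 17 hours.
Now R→Q = 9+9 = 18 is longest, so the finish becomes 18 hours.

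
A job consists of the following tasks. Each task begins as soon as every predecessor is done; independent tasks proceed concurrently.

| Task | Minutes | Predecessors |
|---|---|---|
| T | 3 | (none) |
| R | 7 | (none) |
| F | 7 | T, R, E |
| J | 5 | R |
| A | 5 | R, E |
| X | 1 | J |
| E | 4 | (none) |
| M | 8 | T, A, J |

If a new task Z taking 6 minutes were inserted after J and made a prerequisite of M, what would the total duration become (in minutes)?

26

Originally the plan takes 20 minutes.
With Z inserted, M now waits for max(T, A, J, Z).
New critical path: R→J→Z→M = 7+5+6+8 = 26 ⇒ 26 minutes.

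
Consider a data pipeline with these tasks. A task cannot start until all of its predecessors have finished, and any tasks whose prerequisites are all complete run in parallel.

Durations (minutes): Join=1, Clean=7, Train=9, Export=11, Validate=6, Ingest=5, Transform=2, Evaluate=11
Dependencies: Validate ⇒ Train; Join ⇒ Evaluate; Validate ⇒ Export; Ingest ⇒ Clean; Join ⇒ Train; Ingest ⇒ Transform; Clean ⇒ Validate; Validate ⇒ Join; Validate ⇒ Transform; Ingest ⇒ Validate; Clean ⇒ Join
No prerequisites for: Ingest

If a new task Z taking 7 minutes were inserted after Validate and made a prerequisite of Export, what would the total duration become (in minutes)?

36

Originally the data pipeline takes 30 minutes.
With Z inserted, Export now waits for max(Validate, Z).
New critical path: Ingest→Clean→Validate→Z→Export = 5+7+6+7+11 = 36 ⇒ 36 minutes.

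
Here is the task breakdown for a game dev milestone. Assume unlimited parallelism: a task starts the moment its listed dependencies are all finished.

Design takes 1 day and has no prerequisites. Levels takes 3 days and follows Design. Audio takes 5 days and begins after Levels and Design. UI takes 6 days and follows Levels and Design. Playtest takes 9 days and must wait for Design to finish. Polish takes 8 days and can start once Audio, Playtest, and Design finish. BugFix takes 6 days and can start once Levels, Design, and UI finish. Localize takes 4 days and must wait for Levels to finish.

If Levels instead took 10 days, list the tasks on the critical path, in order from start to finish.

Critical path before the change: Design→Playtest→Polish = 1+9+8 = 18 giving 18 days.
Levels has 1 day of float (longest path through it is 17).
The binding chain switches to Design→Levels→Audio→Polish = 1+10+5+8 = 24; finish 24 days.

Design, Levels, Audio, Polish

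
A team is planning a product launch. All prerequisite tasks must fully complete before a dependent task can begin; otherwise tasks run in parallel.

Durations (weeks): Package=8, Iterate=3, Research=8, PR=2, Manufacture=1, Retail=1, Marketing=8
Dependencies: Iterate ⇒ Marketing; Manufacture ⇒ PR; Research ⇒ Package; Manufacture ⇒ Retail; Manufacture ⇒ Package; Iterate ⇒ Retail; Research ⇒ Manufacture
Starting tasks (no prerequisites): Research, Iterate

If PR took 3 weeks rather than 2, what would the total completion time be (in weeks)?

17

As given, the longest chain is Research→Manufacture→Package = 8+1+8 = 17, so the finish is 17 weeks.
PR has 6 weeks of float (longest path through it is 11).
No other chain overtakes it, so the finish is 17 weeks.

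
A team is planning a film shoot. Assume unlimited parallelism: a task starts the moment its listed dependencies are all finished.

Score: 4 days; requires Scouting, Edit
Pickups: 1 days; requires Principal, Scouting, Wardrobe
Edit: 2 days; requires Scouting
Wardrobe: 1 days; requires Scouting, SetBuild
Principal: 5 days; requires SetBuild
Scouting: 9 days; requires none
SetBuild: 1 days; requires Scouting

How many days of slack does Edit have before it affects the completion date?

Critical path: Scouting→SetBuild→Principal→Pickups = 9+1+5+1 = 16, so the finish is 16 days.
Longest path through Edit: 15 days (earliest finish 11, latest finish 12).
Float = 16 − 15 = 1.

1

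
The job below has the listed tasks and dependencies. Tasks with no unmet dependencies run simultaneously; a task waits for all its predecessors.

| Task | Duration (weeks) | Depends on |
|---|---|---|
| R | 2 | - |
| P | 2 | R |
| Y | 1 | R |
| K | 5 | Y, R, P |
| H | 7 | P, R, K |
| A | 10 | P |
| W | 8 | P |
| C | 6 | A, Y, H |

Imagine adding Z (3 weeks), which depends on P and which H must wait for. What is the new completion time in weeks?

22

Originally the schedule takes 22 weeks.
With Z inserted, H now waits for max(P, R, K, Z).
New critical path: R→P→K→H→C = 2+2+5+7+6 = 22 ⇒ 22 weeks.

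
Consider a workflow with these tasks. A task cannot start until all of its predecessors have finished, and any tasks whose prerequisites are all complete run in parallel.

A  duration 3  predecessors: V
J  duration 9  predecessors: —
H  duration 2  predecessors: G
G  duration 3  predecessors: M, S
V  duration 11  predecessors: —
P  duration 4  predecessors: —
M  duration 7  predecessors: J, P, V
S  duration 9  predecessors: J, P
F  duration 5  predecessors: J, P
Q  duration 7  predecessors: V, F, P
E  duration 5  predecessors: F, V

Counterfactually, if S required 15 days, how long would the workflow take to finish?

29

Actual critical path: J→S→G→H = 9+9+3+2 = 23 ⇒ 23 days.
S is on the critical path; changing it to 15 makes that path 29 days.
That remains the longest chain; total 29 days.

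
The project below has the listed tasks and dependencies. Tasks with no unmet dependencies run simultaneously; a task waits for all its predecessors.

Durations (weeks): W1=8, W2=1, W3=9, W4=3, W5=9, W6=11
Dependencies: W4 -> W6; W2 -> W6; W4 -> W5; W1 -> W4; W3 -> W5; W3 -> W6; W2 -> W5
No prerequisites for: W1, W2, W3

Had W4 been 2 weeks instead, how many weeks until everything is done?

Baseline: W1→W4→W6 = 8+3+11 = 22 → 22 weeks.
W4 is on the critical path; changing it to 2 makes that path 21 weeks.
That remains the longest chain; total 21 weeks.

21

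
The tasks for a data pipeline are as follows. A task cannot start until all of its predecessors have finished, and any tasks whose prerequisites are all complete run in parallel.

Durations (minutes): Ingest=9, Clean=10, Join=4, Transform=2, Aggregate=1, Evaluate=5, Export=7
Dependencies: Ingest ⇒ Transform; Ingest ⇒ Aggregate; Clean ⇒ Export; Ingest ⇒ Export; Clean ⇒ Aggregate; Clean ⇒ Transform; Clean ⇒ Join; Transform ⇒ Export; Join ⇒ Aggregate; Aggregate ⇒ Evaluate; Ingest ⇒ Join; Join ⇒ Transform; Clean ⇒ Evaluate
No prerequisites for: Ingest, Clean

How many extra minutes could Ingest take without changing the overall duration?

The longest chain is Clean→Join→Transform→Export = 10+4+2+7 = 23; overall finish 23 minutes.
The longest chain containing Ingest totals 22 minutes.
So Ingest can slip 10 − 9 = 1 minute.

1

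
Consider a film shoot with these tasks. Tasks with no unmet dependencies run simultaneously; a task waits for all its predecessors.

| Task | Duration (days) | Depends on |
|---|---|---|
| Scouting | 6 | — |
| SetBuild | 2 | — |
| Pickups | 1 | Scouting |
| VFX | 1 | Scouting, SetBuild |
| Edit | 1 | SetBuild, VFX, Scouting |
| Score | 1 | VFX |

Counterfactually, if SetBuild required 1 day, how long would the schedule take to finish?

8

Baseline: Scouting→VFX→Edit = 6+1+1 = 8 → 8 days.
SetBuild has 4 days of float (longest path through it is 4).
That remains the longest chain; total 8 days.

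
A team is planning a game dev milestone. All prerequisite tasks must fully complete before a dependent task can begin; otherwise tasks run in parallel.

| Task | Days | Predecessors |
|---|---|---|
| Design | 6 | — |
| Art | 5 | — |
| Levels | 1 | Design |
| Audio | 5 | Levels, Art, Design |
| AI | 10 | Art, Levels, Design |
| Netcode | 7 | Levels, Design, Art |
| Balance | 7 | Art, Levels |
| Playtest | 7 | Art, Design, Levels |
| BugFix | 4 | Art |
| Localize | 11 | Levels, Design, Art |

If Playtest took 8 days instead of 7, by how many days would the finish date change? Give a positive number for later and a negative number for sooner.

0

Actual critical path: Design→Levels→Localize = 6+1+11 = 18 ⇒ 18 days.
Playtest has 4 days of float (longest path through it is 14).
That remains the longest chain; total 18 days.
Change in finish: 18 − 18 = +0 days.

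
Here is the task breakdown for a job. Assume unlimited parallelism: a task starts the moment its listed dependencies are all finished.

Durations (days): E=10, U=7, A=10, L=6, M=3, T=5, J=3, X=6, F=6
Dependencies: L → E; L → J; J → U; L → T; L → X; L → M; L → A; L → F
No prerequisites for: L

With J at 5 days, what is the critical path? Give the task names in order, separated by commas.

L, J, U

The binding path is L→J→U = 6+3+7 = 16; finish at 16 days.
J is on the critical path; changing it to 5 makes that path 18 days.
No other chain overtakes it, so the finish is 18 days.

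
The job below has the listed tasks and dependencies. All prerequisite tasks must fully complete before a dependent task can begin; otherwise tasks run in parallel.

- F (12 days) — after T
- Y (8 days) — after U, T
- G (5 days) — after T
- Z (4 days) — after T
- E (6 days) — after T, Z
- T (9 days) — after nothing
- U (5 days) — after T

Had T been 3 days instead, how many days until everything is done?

Baseline: T→U→Y = 9+5+8 = 22 → 22 days.
Since T is critical, the -6 change carries straight to that chain (now 16 days).
The critical path is still T→U→Y; finish is now 16 days.

16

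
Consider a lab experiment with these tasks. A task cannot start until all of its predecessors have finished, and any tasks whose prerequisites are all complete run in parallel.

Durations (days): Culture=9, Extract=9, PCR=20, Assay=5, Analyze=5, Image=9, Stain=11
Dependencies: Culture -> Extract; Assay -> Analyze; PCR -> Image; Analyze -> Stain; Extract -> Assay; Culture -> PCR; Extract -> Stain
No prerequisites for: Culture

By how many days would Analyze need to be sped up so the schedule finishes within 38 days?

Current finish: 39 days; target: 38.
Analyze is on every critical path, so each day cut from Analyze cuts the finish by one (this holds down to a finish of 38).
Need 39 − 38 = 1 day off Analyze → Analyze becomes 4 days, finish becomes 38.

1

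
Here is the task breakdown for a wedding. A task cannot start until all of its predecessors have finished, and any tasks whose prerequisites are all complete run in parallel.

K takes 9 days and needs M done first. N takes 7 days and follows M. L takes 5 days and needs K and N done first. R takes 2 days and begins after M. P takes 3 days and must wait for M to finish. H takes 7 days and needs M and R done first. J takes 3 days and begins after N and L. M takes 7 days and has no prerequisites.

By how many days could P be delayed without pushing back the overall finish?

M→K→L→J = 7+9+5+3 = 24 sets the makespan at 24 days.
Longest path through P: 10 days (earliest finish 10, latest finish 24).
So P can slip 24 − 10 = 14 days.

14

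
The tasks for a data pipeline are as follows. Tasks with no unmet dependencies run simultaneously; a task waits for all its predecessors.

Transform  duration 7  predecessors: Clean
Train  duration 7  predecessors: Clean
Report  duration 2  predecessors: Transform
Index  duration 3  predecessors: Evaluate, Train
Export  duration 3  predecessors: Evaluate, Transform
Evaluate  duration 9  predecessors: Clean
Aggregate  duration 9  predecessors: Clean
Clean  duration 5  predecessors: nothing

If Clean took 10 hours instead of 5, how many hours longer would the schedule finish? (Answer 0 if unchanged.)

5

Actual critical path: Clean→Evaluate→Export = 5+9+3 = 17 ⇒ 17 hours.
Since Clean is critical, the +5 change carries straight to that chain (now 22 hours).
The critical path is still Clean→Evaluate→Export; finish is now 22 hours.
Change in finish: 22 − 17 = +5 hours.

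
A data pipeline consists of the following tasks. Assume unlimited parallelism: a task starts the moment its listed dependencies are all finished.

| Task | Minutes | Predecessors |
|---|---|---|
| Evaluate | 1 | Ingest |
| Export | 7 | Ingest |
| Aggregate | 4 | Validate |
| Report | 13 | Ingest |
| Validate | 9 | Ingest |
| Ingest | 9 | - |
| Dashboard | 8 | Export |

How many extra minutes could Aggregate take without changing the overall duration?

2

Ingest→Export→Dashboard = 9+7+8 = 24 sets the makespan at 24 minutes.
The longest chain containing Aggregate totals 22 minutes.
Float = 24 − 22 = 2.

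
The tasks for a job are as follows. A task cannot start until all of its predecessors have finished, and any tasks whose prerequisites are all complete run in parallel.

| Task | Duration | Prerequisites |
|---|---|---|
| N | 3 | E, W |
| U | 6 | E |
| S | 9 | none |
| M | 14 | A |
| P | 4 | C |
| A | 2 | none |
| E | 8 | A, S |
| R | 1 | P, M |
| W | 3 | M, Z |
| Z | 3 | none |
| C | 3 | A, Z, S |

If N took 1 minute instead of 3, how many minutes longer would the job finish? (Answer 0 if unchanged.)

As given, the longest chain is S→E→U = 9+8+6 = 23, so the finish is 23 minutes.
The longest path through N is only 22 minutes, so N has float 1.
The critical path is still S→E→U; finish is now 23 minutes.
Change in finish: 23 − 23 = +0 minutes.

0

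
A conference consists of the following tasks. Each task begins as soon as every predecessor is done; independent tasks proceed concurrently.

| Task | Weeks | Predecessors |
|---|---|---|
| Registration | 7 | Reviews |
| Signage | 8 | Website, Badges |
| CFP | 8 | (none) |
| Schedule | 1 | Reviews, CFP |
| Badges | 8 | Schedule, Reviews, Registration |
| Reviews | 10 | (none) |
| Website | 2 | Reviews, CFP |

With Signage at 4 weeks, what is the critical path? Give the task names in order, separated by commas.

Reviews, Registration, Badges, Signage

The binding path is Reviews→Registration→Badges→Signage = 10+7+8+8 = 33; finish at 33 weeks.
Since Signage is critical, the -4 change carries straight to that chain (now 29 weeks).
The critical path is still Reviews→Registration→Badges→Signage; finish is now 29 weeks.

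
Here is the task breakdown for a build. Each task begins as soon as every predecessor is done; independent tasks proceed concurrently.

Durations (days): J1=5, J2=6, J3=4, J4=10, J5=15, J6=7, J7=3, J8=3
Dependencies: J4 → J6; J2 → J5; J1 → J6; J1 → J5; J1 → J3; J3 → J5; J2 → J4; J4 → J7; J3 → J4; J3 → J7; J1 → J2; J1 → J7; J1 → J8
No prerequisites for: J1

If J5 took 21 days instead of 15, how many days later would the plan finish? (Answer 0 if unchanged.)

Baseline: J1→J2→J4→J6 = 5+6+10+7 = 28 → 28 days.
The longest path through J5 is only 26 days, so J5 has float 2.
Now J1→J2→J5 = 5+6+21 = 32 is longest, so the finish becomes 32 days.
Change in finish: 32 − 28 = +4 days.

4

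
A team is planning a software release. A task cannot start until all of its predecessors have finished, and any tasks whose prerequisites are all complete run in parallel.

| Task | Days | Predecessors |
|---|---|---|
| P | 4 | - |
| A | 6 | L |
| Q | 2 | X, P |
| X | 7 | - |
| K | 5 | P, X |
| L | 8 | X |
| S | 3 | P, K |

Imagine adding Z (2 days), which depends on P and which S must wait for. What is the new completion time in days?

Originally the schedule takes 21 days.
With Z inserted, S now waits for max(P, K, Z).
New critical path: X→L→A = 7+8+6 = 21 ⇒ 21 days.

21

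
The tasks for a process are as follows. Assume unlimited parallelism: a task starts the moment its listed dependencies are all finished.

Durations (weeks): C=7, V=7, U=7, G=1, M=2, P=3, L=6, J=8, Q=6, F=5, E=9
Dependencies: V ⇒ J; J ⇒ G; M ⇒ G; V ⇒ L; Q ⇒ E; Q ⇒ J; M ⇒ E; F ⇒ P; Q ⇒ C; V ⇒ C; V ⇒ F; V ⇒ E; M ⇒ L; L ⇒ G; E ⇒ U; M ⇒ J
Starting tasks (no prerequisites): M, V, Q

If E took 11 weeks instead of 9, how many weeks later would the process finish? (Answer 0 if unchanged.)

2

Critical path before the change: V→E→U = 7+9+7 = 23 giving 23 weeks.
E is on the critical path; changing it to 11 makes that path 25 weeks.
The critical path is still V→E→U; finish is now 25 weeks.
Change in finish: 25 − 23 = +2 weeks.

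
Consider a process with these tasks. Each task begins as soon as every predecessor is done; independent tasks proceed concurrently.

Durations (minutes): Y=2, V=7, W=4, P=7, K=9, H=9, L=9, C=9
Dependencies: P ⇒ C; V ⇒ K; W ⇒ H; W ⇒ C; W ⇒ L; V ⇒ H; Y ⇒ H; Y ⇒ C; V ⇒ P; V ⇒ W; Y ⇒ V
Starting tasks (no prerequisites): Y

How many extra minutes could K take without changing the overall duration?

The longest chain is Y→V→P→C = 2+7+7+9 = 25; overall finish 25 minutes.
Longest path through K: 18 minutes (earliest finish 18, latest finish 25).
So K can slip 25 − 18 = 7 minutes.

7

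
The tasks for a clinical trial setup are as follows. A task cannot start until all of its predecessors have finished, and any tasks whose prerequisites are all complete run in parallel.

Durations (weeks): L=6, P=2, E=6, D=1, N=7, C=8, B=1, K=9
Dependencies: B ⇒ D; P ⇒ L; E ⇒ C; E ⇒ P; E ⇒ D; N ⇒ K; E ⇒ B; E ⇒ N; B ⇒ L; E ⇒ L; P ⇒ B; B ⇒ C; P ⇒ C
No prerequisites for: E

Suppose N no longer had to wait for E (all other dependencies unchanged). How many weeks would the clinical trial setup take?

17

Before: longest chain E→N→K = 6+7+9 = 22, finish 22.
Without E→N, N's earliest start moves from 6 to 0.
After: E→P→B→C = 6+2+1+8 = 17 → 17 weeks.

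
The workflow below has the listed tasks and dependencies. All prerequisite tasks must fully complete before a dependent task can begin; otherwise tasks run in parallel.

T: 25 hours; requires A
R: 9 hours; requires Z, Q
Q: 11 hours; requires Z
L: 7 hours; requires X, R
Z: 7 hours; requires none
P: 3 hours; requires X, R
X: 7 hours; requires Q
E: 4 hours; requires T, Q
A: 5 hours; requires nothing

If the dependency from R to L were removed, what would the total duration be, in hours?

Original critical path: A→T→E = 5+25+4 = 34 ⇒ 34 hours.
Without R→L, L's earliest start moves from 27 to 25.
The longest chain is now A→T→E = 5+25+4 = 34, so the plan takes 34 hours.

34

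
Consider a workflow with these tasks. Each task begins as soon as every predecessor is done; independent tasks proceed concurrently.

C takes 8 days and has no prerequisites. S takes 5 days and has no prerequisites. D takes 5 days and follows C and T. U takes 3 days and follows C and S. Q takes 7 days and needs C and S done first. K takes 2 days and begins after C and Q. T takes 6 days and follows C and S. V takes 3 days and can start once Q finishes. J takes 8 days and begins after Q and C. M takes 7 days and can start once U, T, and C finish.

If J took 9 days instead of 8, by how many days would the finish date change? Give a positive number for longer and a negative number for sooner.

1

The binding path is C→Q→J = 8+7+8 = 23; finish at 23 days.
J is on the critical path; changing it to 9 makes that path 24 days.
The critical path is still C→Q→J; finish is now 24 days.
Change in finish: 24 − 23 = +1 days.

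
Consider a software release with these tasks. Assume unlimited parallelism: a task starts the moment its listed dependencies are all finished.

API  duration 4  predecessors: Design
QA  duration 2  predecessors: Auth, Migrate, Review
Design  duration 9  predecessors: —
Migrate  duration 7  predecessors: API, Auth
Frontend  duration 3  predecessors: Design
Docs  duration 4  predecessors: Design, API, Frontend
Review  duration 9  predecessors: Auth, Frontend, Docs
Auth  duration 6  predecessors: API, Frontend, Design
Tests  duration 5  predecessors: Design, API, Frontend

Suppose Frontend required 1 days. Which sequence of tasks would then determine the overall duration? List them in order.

As given, the longest chain is Design→API→Auth→Review→QA = 9+4+6+9+2 = 30, so the finish is 30 days.
Frontend is off the critical path — its longest chain is 29 days, giving 1 of slack.
The critical path is still Design→API→Auth→Review→QA; finish is now 30 days.

Design, API, Auth, Review, QA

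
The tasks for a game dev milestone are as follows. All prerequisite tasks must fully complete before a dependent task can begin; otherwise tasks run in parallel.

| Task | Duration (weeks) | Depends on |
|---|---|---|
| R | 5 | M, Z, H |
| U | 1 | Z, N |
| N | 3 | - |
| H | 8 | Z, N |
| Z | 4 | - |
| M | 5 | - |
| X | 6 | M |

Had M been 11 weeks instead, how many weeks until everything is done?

17

Baseline: Z→H→R = 4+8+5 = 17 → 17 weeks.
M has 6 weeks of float (longest path through it is 11).
The binding chain switches to M→X = 11+6 = 17; finish 17 weeks.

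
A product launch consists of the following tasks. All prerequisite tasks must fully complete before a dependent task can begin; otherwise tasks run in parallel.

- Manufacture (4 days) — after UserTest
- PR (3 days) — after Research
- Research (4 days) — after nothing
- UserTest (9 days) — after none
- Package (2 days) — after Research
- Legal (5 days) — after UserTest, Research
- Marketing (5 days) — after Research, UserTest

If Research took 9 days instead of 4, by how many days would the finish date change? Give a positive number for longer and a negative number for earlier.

Baseline: UserTest→Marketing = 9+5 = 14 → 14 days.
Research has 5 days of float (longest path through it is 9).
New critical path: Research→Marketing = 9+5 = 14 ⇒ 14 days.
Change in finish: 14 − 14 = +0 days.

0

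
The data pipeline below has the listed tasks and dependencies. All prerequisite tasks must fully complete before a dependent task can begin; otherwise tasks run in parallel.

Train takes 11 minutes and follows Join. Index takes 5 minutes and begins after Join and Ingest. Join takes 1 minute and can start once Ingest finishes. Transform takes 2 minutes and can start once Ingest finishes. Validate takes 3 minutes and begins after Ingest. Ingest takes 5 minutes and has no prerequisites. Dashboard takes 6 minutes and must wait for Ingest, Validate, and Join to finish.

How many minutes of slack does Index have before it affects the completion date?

6

Ingest→Join→Train = 5+1+11 = 17 sets the makespan at 17 minutes.
The longest chain containing Index totals 11 minutes.
Float = 17 − 11 = 6.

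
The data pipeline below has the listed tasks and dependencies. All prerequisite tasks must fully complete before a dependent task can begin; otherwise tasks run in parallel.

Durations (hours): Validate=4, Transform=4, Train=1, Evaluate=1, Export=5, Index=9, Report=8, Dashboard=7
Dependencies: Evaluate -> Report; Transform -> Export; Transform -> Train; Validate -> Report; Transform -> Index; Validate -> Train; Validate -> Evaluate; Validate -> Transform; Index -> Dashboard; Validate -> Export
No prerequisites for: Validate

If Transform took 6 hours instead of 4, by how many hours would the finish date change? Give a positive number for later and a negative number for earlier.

2

Baseline: Validate→Transform→Index→Dashboard = 4+4+9+7 = 24 → 24 hours.
Transform is on the critical path; changing it to 6 makes that path 26 hours.
The critical path is still Validate→Transform→Index→Dashboard; finish is now 26 hours.
Change in finish: 26 − 24 = +2 hours.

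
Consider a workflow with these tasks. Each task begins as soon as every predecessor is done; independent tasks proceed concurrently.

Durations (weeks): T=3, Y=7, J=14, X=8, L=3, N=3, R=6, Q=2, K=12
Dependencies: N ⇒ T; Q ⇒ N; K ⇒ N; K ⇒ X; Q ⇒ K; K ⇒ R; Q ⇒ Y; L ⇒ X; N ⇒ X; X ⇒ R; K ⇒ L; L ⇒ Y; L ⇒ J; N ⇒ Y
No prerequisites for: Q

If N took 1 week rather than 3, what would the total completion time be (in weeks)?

Critical path before the change: Q→K→N→X→R = 2+12+3+8+6 = 31 giving 31 weeks.
N is on the critical path; changing it to 1 makes that path 29 weeks.
New critical path: Q→K→L→X→R = 2+12+3+8+6 = 31 ⇒ 31 weeks.

31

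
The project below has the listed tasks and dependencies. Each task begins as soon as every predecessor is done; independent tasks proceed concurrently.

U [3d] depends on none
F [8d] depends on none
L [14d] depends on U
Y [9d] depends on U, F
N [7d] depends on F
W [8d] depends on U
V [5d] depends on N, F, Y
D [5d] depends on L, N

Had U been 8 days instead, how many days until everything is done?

27

Baseline: U→L→D = 3+14+5 = 22 → 22 days.
Since U is critical, the +5 change carries straight to that chain (now 27 days).
The critical path is still U→L→D; finish is now 27 days.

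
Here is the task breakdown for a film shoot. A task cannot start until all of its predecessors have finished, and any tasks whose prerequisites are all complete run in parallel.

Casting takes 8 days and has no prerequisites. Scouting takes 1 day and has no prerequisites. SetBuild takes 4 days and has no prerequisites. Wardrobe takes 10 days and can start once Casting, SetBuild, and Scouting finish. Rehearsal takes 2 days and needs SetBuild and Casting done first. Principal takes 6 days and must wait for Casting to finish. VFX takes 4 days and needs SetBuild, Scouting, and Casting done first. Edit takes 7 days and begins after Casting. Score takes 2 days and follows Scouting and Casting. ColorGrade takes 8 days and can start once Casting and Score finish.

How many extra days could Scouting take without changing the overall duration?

7

The longest chain is Casting→Wardrobe = 8+10 = 18; overall finish 18 days.
Longest path through Scouting: 11 days (earliest finish 1, latest finish 8).
Float = 18 − 11 = 7.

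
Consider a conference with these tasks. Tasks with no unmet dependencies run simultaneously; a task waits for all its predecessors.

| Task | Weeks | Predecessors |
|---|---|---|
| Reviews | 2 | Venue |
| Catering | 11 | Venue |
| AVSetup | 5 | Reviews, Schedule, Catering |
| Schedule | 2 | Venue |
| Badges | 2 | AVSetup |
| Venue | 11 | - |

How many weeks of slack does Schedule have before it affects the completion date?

9

Venue→Catering→AVSetup→Badges = 11+11+5+2 = 29 sets the makespan at 29 weeks.
Schedule finishes as early as 13 and must finish by 22.
Float = 29 − 20 = 9.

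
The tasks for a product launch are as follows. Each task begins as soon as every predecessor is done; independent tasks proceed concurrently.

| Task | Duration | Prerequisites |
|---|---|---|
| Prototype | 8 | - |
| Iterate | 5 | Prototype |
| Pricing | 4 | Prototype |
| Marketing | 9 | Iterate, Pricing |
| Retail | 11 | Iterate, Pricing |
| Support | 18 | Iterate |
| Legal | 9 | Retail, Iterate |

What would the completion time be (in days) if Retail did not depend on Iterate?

32

Before: longest chain Prototype→Iterate→Retail→Legal = 8+5+11+9 = 33, finish 33.
Without Iterate→Retail, Retail's earliest start moves from 13 to 12.
New critical path: Prototype→Pricing→Retail→Legal = 8+4+11+9 = 32 ⇒ 32 days.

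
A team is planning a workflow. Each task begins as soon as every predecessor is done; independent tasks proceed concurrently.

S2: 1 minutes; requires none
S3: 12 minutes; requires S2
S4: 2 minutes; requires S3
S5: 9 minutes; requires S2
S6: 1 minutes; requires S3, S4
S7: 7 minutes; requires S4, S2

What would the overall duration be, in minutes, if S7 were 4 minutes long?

Critical path before the change: S2→S3→S4→S7 = 1+12+2+7 = 22 giving 22 minutes.
Since S7 is critical, the -3 change carries straight to that chain (now 19 minutes).
No other chain overtakes it, so the finish is 19 minutes.

19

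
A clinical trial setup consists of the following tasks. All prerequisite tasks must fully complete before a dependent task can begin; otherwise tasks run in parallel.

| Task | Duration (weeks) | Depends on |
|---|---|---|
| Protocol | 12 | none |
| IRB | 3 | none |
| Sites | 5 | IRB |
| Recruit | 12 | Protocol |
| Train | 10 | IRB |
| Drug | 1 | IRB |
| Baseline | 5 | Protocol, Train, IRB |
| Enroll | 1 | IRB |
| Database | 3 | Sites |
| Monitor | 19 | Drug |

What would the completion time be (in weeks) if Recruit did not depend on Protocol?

23

Original critical path: Protocol→Recruit = 12+12 = 24 ⇒ 24 weeks.
Without Protocol→Recruit, Recruit's earliest start moves from 12 to 0.
The longest chain is now IRB→Drug→Monitor = 3+1+19 = 23, so the clinical trial setup takes 23 weeks.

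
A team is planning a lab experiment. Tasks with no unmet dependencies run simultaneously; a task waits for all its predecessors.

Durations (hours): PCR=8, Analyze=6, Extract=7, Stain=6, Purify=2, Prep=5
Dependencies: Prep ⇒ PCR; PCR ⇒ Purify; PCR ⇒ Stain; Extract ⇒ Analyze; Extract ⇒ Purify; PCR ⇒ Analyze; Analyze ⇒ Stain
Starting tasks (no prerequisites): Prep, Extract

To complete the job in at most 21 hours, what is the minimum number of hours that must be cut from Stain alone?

4

Current finish: 25 hours; target: 21.
Stain is on every critical path, so each hour cut from Stain cuts the finish by one (this holds down to a finish of 20).
Need 25 − 21 = 4 hours off Stain → Stain becomes 2 hours, finish becomes 21.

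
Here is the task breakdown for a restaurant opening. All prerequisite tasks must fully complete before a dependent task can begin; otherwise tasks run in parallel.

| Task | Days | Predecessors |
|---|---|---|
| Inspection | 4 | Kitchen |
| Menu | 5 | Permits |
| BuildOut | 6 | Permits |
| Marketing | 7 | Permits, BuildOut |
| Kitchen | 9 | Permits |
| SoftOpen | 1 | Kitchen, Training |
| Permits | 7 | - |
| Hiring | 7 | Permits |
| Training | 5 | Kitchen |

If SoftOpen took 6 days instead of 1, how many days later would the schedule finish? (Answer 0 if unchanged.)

5

Baseline: Permits→Kitchen→Training→SoftOpen = 7+9+5+1 = 22 → 22 days.
Since SoftOpen is critical, the +5 change carries straight to that chain (now 27 days).
That remains the longest chain; total 27 days.
Change in finish: 27 − 22 = +5 days.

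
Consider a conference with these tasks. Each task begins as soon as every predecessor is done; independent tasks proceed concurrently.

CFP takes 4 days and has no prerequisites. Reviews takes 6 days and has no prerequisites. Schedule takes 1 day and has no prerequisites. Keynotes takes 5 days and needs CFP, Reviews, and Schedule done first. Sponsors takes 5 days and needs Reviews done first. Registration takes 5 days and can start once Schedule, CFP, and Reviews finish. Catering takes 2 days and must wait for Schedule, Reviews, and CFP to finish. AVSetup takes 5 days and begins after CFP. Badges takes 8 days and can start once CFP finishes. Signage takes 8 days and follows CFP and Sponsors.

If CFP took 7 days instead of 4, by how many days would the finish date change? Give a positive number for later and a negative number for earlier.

0

Actual critical path: Reviews→Sponsors→Signage = 6+5+8 = 19 ⇒ 19 days.
CFP has 7 days of float (longest path through it is 12).
That remains the longest chain; total 19 days.
Change in finish: 19 − 19 = +0 days.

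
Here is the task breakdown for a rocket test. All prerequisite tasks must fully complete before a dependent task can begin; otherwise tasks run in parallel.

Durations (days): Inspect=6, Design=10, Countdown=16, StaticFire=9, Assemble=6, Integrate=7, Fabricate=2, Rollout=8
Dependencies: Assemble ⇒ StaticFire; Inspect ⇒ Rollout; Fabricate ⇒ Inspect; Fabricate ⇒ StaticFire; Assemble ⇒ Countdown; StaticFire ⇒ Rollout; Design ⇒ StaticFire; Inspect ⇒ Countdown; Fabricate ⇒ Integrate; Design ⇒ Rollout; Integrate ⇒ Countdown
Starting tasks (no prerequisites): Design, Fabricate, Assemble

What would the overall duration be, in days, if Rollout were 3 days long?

Baseline: Design→StaticFire→Rollout = 10+9+8 = 27 → 27 days.
Rollout is on the critical path; changing it to 3 makes that path 22 days.
Now Fabricate→Integrate→Countdown = 2+7+16 = 25 is longest, so the finish becomes 25 days.

25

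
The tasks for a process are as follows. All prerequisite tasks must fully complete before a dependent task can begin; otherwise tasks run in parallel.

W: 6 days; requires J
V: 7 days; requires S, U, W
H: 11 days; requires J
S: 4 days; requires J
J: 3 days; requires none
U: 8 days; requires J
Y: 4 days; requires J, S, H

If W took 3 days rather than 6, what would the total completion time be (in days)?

18

Critical path before the change: J→H→Y = 3+11+4 = 18 giving 18 days.
The longest path through W is only 16 days, so W has float 2.
The critical path is still J→H→Y; finish is now 18 days.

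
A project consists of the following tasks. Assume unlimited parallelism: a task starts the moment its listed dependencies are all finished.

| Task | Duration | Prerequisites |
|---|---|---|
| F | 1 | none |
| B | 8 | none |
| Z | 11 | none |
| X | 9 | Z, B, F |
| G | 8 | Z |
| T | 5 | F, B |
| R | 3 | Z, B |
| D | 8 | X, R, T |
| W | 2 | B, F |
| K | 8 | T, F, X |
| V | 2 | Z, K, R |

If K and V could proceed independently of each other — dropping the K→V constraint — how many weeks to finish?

Before: longest chain Z→X→K→V = 11+9+8+2 = 30, finish 30.
Without K→V, V's earliest start moves from 28 to 14.
After: Z→X→D = 11+9+8 = 28 → 28 weeks.

28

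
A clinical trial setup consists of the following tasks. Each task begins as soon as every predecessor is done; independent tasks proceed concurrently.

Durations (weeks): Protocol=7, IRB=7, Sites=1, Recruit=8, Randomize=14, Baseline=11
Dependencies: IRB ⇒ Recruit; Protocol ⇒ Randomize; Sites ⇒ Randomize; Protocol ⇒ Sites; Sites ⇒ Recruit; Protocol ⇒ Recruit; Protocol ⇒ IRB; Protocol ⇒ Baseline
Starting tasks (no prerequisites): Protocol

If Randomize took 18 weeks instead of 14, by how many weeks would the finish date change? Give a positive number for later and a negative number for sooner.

4

The binding path is Protocol→Sites→Randomize = 7+1+14 = 22; finish at 22 weeks.
Randomize is on the critical path; changing it to 18 makes that path 26 weeks.
No other chain overtakes it, so the finish is 26 weeks.
Change in finish: 26 − 22 = +4 weeks.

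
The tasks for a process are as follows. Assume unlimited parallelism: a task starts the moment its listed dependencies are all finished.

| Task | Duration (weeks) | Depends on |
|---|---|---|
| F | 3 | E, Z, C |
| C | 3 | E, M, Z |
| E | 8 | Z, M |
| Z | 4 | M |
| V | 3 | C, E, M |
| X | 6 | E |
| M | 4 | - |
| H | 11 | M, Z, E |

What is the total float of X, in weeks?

Critical path: M→Z→E→H = 4+4+8+11 = 27, so the finish is 27 weeks.
X finishes as early as 22 and must finish by 27.
So X can slip 27 − 22 = 5 weeks.

5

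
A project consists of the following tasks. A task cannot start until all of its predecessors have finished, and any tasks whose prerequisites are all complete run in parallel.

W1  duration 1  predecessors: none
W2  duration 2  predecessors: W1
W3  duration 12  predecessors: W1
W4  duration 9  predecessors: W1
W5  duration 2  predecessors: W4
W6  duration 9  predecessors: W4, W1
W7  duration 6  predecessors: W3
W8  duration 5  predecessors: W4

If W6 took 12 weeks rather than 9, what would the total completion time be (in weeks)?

Actual critical path: W1→W4→W6 = 1+9+9 = 19 ⇒ 19 weeks.
W6 is on the critical path; changing it to 12 makes that path 22 weeks.
No other chain overtakes it, so the finish is 22 weeks.

22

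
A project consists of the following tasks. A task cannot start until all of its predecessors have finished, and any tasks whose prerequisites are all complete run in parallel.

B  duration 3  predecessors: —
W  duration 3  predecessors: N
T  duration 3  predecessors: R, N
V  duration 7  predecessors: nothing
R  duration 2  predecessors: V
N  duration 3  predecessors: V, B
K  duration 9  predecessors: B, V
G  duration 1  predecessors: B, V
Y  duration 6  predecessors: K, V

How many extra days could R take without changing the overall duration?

10

Critical path: V→K→Y = 7+9+6 = 22, so the finish is 22 days.
The longest chain containing R totals 12 days.
Float = 22 − 12 = 10.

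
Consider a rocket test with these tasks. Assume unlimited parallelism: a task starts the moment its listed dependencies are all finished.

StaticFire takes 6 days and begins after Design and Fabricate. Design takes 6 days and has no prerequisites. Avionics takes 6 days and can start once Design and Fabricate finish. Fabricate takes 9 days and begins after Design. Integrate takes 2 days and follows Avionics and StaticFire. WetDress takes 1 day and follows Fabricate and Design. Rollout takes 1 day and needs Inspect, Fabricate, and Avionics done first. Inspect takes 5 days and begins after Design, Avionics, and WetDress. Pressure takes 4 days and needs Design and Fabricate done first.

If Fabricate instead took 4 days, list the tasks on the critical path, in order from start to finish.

The binding path is Design→Fabricate→Avionics→Inspect→Rollout = 6+9+6+5+1 = 27; finish at 27 days.
Since Fabricate is critical, the -5 change carries straight to that chain (now 22 days).
No other chain overtakes it, so the finish is 22 days.

Design, Fabricate, Avionics, Inspect, Rollout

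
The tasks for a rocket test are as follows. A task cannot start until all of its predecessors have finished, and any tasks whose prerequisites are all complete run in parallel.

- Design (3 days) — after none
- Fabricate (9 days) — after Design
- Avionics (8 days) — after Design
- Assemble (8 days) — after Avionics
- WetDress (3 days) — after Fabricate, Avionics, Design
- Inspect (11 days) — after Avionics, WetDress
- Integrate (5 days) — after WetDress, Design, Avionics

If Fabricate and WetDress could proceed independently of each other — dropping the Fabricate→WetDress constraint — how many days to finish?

Original critical path: Design→Fabricate→WetDress→Inspect = 3+9+3+11 = 26 ⇒ 26 days.
Without Fabricate→WetDress, WetDress's earliest start moves from 12 to 11.
The longest chain is now Design→Avionics→WetDress→Inspect = 3+8+3+11 = 25, so the rocket test takes 25 days.

25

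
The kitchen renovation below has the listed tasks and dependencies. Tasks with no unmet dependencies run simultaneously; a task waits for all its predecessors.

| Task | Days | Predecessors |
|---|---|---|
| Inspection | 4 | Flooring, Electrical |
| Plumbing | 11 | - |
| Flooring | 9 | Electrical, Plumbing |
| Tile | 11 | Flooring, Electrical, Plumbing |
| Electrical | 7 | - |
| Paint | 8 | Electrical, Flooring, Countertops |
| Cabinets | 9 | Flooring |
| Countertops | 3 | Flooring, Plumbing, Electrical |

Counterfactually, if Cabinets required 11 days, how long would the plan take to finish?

31

Baseline: Plumbing→Flooring→Countertops→Paint = 11+9+3+8 = 31 → 31 days.
Cabinets has 2 days of float (longest path through it is 29).
The binding chain switches to Plumbing→Flooring→Cabinets = 11+9+11 = 31; finish 31 days.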